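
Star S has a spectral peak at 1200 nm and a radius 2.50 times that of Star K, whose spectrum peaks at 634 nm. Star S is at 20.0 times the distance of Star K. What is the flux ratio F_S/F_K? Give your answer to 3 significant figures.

Wien's law: T_S/T_K = λ_K/λ_S = 634/1200 = 0.5283.
L_S/L_K = (R_S/R_K)²(T_S/T_K)⁴ = (2.50)²(0.5283)⁴ = 0.4870.
F_S/F_K = (L_S/L_K)/(d_S/d_K)² = 0.4870/(20.0)² = 0.001217.

0.00122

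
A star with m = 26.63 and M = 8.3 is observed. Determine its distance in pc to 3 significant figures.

4.63×10^4 pc

m − M = 5 log₁₀(d/10 pc)
26.63 − (8.3) = 18.33 = 5 log₁₀(d/10)
d = 10 × 10^(18.33/5) = 10 × 10^3.666 = 4.634×10^4 pc.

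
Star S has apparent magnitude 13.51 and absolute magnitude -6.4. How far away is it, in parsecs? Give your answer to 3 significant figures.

m − M = 5 log₁₀(d/10 pc)
13.51 − (-6.4) = 19.91 = 5 log₁₀(d/10)
d = 10 × 10^(19.91/5) = 10 × 10^3.982 = 9.594×10^4 pc.

9.59×10^4 pc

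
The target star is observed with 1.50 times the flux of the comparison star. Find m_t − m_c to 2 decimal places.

m_t − m_c = −2.5 log₁₀(F_t/F_c) = −2.5 log₁₀(1.50) = −2.5 × (0.176) = -0.440.

-0.44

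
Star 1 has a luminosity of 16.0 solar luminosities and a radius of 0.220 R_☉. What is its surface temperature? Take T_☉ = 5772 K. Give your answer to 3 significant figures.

2.46×10^4 K

T/T_☉ = (L/L_☉)^(1/4) / (R/R_☉)^(1/2)
T = 5772 × (16.0)^(1/4) / √(0.220) = 5772 × 2.000 / 0.4690 = 2.461×10^4 K.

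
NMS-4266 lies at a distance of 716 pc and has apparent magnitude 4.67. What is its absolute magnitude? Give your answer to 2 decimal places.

-4.60

M = m − 5 log₁₀(d/10 pc) = 4.67 − 5 log₁₀(716/10)
  = 4.67 − 5 × 1.855 = 4.67 − 9.27 = -4.60.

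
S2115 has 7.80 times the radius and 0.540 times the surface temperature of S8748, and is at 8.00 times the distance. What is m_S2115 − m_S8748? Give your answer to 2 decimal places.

L_S2115/L_S8748 = (7.80)²(0.540)⁴ = 5.173.
F_S2115/F_S8748 = (L_S2115/L_S8748)/(d_S2115/d_S8748)² = 5.173/64.00 = 0.08083.
m_S2115 − m_S8748 = −2.5 log₁₀(0.08083) = 2.73.

2.73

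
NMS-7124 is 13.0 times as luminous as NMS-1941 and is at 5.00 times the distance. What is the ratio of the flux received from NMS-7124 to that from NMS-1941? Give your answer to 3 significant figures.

0.520

F = L/(4πd²), so F_NMS-7124/F_NMS-1941 = (L_NMS-7124/L_NMS-1941) / (d_NMS-7124/d_NMS-1941)²
= 13.0 / (5.00)² = 13.0 / 25.00 = 0.5200.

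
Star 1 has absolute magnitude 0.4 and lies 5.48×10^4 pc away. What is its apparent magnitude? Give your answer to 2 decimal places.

19.09

m = M + 5 log₁₀(d/10 pc) = 0.4 + 5 log₁₀(5.48×10^4/10)
  = 0.4 + 5 × 3.739 = 0.4 + 18.69 = 19.09.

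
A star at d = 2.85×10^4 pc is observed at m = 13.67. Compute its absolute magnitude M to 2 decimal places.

-3.60

M = m − 5 log₁₀(d/10 pc) = 13.67 − 5 log₁₀(2.85×10^4/10)
  = 13.67 − 5 × 3.455 = 13.67 − 17.27 = -3.60.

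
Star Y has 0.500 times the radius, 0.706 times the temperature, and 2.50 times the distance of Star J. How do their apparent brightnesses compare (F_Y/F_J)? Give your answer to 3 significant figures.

L_Y/L_J = (R_Y/R_J)²(T_Y/T_J)⁴ = (0.500)² × (0.706)⁴ = 0.06211.
F_Y/F_J = (L_Y/L_J)/(d_Y/d_J)² = 0.06211 / (2.50)² = 0.009938.

0.00994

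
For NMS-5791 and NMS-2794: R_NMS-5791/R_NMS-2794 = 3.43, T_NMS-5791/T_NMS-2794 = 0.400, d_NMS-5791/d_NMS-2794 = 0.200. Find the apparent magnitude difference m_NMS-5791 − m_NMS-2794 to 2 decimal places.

L_NMS-5791/L_NMS-2794 = (3.43)²(0.400)⁴ = 0.3012.
F_NMS-5791/F_NMS-2794 = (L_NMS-5791/L_NMS-2794)/(d_NMS-5791/d_NMS-2794)² = 0.3012/0.04000 = 7.530.
m_NMS-5791 − m_NMS-2794 = −2.5 log₁₀(7.530) = -2.19.

-2.19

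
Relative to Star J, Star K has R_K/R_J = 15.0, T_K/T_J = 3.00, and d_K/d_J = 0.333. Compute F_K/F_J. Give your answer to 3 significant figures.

1.64×10^5

L_K/L_J = (R_K/R_J)²(T_K/T_J)⁴ = (15.0)² × (3.00)⁴ = 1.822×10^4.
F_K/F_J = (L_K/L_J)/(d_K/d_J)² = 1.822×10^4 / (0.333)² = 1.644×10^5.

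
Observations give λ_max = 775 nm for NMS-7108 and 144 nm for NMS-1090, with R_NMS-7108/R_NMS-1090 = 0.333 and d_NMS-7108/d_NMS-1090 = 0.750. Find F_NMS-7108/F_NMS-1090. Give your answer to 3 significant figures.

Wien's law: T_NMS-7108/T_NMS-1090 = λ_NMS-1090/λ_NMS-7108 = 144/775 = 0.1858.
L_NMS-7108/L_NMS-1090 = (R_NMS-7108/R_NMS-1090)²(T_NMS-7108/T_NMS-1090)⁴ = (0.333)²(0.1858)⁴ = 1.322×10^-4.
F_NMS-7108/F_NMS-1090 = (L_NMS-7108/L_NMS-1090)/(d_NMS-7108/d_NMS-1090)² = 1.322×10^-4/(0.750)² = 2.350×10^-4.

2.35×10^-4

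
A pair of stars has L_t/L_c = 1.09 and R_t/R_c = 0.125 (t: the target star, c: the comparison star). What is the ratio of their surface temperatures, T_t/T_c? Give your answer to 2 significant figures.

L ∝ R²T⁴ gives T ∝ (L/R²)^(1/4), so
T_t/T_c = (1.09 / 0.125²)^(1/4) = (69.76)^(1/4) = 2.890.

2.9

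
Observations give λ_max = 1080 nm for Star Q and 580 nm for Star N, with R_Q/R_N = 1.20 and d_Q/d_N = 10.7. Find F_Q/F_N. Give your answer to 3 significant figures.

Wien's law: T_Q/T_N = λ_N/λ_Q = 580/1080 = 0.5370.
L_Q/L_N = (R_Q/R_N)²(T_Q/T_N)⁴ = (1.20)²(0.5370)⁴ = 0.1198.
F_Q/F_N = (L_Q/L_N)/(d_Q/d_N)² = 0.1198/(10.7)² = 0.001046.

0.00105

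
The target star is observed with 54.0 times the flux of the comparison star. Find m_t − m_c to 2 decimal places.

m_t − m_c = −2.5 log₁₀(F_t/F_c) = −2.5 log₁₀(54.0) = −2.5 × (1.732) = -4.331.

-4.33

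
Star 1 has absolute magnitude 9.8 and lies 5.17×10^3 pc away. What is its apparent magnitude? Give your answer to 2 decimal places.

m = M + 5 log₁₀(d/10 pc) = 9.8 + 5 log₁₀(5.17×10^3/10)
  = 9.8 + 5 × 2.713 = 9.8 + 13.57 = 23.37.

23.37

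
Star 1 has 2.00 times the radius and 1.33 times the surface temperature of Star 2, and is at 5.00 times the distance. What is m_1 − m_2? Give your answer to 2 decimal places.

L_1/L_2 = (2.00)²(1.33)⁴ = 12.52.
F_1/F_2 = (L_1/L_2)/(d_1/d_2)² = 12.52/25.00 = 0.5006.
m_1 − m_2 = −2.5 log₁₀(0.5006) = 0.75.

0.75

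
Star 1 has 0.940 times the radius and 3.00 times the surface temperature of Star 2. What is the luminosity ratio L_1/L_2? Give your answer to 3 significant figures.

71.6

From the Stefan–Boltzmann law, L ∝ R²T⁴, so
L_1/L_2 = (R_1/R_2)² (T_1/T_2)⁴ = (0.940)² × (3.00)⁴ = 0.8836 × 81.00 = 71.57.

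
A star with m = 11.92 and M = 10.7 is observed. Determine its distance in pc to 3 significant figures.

m − M = 5 log₁₀(d/10 pc)
11.92 − (10.7) = 1.22 = 5 log₁₀(d/10)
d = 10 × 10^(1.22/5) = 10 × 10^0.244 = 17.54 pc.

17.5 pc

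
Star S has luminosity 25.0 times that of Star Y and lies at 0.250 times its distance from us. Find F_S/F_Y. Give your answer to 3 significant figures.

F = L/(4πd²), so F_S/F_Y = (L_S/L_Y) / (d_S/d_Y)²
= 25.0 / (0.250)² = 25.0 / 0.06250 = 400.0.

400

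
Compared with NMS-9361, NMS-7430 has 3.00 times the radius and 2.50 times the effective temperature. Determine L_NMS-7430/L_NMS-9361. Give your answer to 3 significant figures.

352

From the Stefan–Boltzmann law, L ∝ R²T⁴, so
L_NMS-7430/L_NMS-9361 = (R_NMS-7430/R_NMS-9361)² (T_NMS-7430/T_NMS-9361)⁴ = (3.00)² × (2.50)⁴ = 9.000 × 39.06 = 351.6.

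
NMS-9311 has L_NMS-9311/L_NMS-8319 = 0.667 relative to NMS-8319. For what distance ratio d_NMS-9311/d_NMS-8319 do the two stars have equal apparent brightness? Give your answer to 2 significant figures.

0.82

Equal flux requires L_NMS-9311/d_NMS-9311² = L_NMS-8319/d_NMS-8319², so d_NMS-9311/d_NMS-8319 = √(L_NMS-9311/L_NMS-8319)
= √(0.667) = 0.8167.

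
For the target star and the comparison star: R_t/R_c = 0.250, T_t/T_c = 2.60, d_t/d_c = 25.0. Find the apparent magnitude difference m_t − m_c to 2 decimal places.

L_t/L_c = (0.250)²(2.60)⁴ = 2.856.
F_t/F_c = (L_t/L_c)/(d_t/d_c)² = 2.856/625.0 = 0.004570.
m_t − m_c = −2.5 log₁₀(0.004570) = 5.85.

5.85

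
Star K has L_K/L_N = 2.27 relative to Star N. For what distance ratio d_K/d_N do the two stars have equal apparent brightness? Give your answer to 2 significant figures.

1.5

Equal flux requires L_K/d_K² = L_N/d_N², so d_K/d_N = √(L_K/L_N)
= √(2.27) = 1.507.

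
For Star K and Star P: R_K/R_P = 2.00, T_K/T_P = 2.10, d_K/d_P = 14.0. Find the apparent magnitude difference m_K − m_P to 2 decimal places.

1.00

L_K/L_P = (2.00)²(2.10)⁴ = 77.79.
F_K/F_P = (L_K/L_P)/(d_K/d_P)² = 77.79/196.0 = 0.3969.
m_K − m_P = −2.5 log₁₀(0.3969) = 1.00.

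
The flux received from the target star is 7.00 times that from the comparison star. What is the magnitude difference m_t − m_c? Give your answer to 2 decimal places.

m_t − m_c = −2.5 log₁₀(F_t/F_c) = −2.5 log₁₀(7.00) = −2.5 × (0.845) = -2.113.

-2.11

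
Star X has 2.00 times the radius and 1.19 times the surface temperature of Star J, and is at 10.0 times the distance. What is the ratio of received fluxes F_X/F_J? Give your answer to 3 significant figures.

L_X/L_J = (R_X/R_J)²(T_X/T_J)⁴ = (2.00)² × (1.19)⁴ = 8.021.
F_X/F_J = (L_X/L_J)/(d_X/d_J)² = 8.021 / (10.0)² = 0.08021.

0.0802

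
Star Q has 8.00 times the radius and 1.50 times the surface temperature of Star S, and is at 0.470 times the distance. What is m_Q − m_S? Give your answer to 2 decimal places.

L_Q/L_S = (8.00)²(1.50)⁴ = 324.0.
F_Q/F_S = (L_Q/L_S)/(d_Q/d_S)² = 324.0/0.2209 = 1467.
m_Q − m_S = −2.5 log₁₀(1467) = -7.92.

-7.92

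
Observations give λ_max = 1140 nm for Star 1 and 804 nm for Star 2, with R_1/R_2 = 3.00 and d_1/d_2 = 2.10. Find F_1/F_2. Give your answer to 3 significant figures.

0.505

Wien's law: T_1/T_2 = λ_2/λ_1 = 804/1140 = 0.7053.
L_1/L_2 = (R_1/R_2)²(T_1/T_2)⁴ = (3.00)²(0.7053)⁴ = 2.227.
F_1/F_2 = (L_1/L_2)/(d_1/d_2)² = 2.227/(2.10)² = 0.5049.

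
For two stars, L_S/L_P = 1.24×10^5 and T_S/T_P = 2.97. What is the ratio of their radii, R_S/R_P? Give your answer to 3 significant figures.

39.9

L ∝ R²T⁴ gives R ∝ √L / T², so
R_S/R_P = √(1.24×10^5) / (2.97)² = 352.1 / 8.821 = 39.92.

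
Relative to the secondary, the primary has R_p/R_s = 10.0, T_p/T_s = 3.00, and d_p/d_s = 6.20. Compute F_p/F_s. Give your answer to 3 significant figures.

L_p/L_s = (R_p/R_s)²(T_p/T_s)⁴ = (10.0)² × (3.00)⁴ = 8100.
F_p/F_s = (L_p/L_s)/(d_p/d_s)² = 8100 / (6.20)² = 210.7.

211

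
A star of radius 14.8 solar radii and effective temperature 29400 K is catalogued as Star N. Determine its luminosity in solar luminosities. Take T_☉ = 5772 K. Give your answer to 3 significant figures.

L/L_☉ = (R/R_☉)² (T/T_☉)⁴ = (14.8)² × (29400/5772)⁴
       = 219.0 × (5.094)⁴ = 219.0 × 673.1 = 1.474×10^5.

1.47×10^5 solar luminosities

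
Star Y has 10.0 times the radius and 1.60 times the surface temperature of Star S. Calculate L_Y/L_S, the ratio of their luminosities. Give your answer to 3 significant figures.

From the Stefan–Boltzmann law, L ∝ R²T⁴, so
L_Y/L_S = (R_Y/R_S)² (T_Y/T_S)⁴ = (10.0)² × (1.60)⁴ = 100.0 × 6.554 = 655.4.

655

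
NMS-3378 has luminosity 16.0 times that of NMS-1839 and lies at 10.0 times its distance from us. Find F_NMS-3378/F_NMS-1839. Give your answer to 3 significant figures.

0.160

F = L/(4πd²), so F_NMS-3378/F_NMS-1839 = (L_NMS-3378/L_NMS-1839) / (d_NMS-3378/d_NMS-1839)²
= 16.0 / (10.0)² = 16.0 / 100.0 = 0.1600.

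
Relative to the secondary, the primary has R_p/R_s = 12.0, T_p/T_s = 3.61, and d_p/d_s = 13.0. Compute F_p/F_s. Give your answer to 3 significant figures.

L_p/L_s = (R_p/R_s)²(T_p/T_s)⁴ = (12.0)² × (3.61)⁴ = 2.446×10^4.
F_p/F_s = (L_p/L_s)/(d_p/d_s)² = 2.446×10^4 / (13.0)² = 144.7.

145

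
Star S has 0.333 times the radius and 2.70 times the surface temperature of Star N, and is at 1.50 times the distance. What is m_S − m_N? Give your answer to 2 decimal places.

L_S/L_N = (0.333)²(2.70)⁴ = 5.893.
F_S/F_N = (L_S/L_N)/(d_S/d_N)² = 5.893/2.250 = 2.619.
m_S − m_N = −2.5 log₁₀(2.619) = -1.05.

-1.05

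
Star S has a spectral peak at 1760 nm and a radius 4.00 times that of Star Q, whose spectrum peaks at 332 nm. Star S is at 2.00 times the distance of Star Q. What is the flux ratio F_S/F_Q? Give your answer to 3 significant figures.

0.00506

Wien's law: T_S/T_Q = λ_Q/λ_S = 332/1760 = 0.1886.
L_S/L_Q = (R_S/R_Q)²(T_S/T_Q)⁴ = (4.00)²(0.1886)⁴ = 0.02026.
F_S/F_Q = (L_S/L_Q)/(d_S/d_Q)² = 0.02026/(2.00)² = 0.005065.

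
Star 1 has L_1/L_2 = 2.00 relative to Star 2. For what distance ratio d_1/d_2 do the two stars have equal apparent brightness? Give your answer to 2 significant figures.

Equal flux requires L_1/d_1² = L_2/d_2², so d_1/d_2 = √(L_1/L_2)
= √(2.00) = 1.414.

1.4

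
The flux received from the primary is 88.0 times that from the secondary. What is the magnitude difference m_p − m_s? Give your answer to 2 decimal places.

m_p − m_s = −2.5 log₁₀(F_p/F_s) = −2.5 log₁₀(88.0) = −2.5 × (1.944) = -4.861.

-4.86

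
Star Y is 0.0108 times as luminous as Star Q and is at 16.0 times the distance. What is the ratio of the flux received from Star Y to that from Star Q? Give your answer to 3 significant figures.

F = L/(4πd²), so F_Y/F_Q = (L_Y/L_Q) / (d_Y/d_Q)²
= 0.0108 / (16.0)² = 0.0108 / 256.0 = 4.219×10^-5.

4.22×10^-5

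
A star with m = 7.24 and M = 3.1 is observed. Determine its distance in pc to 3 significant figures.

m − M = 5 log₁₀(d/10 pc)
7.24 − (3.1) = 4.14 = 5 log₁₀(d/10)
d = 10 × 10^(4.14/5) = 10 × 10^0.828 = 67.30 pc.

67.3 pc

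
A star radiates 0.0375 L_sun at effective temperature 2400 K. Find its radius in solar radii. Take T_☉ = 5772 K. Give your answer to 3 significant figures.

1.12 solar radii

R/R_☉ = √(L/L_☉) / (T/T_☉)² = √(0.0375) / (0.4158)²
       = 0.1936 / 0.1729 = 1.120.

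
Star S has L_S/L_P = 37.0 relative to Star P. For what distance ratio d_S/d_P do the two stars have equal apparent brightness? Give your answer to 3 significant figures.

Equal flux requires L_S/d_S² = L_P/d_P², so d_S/d_P = √(L_S/L_P)
= √(37.0) = 6.083.

6.08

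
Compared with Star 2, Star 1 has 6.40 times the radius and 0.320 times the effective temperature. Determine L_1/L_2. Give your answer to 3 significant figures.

0.429

From the Stefan–Boltzmann law, L ∝ R²T⁴, so
L_1/L_2 = (R_1/R_2)² (T_1/T_2)⁴ = (6.40)² × (0.320)⁴ = 40.96 × 0.01049 = 0.4295.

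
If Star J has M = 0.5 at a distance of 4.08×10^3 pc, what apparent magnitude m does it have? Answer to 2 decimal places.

m = M + 5 log₁₀(d/10 pc) = 0.5 + 5 log₁₀(4.08×10^3/10)
  = 0.5 + 5 × 2.611 = 0.5 + 13.05 = 13.55.

13.55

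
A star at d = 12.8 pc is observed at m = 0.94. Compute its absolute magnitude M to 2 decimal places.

M = m − 5 log₁₀(d/10 pc) = 0.94 − 5 log₁₀(12.8/10)
  = 0.94 − 5 × 0.107 = 0.94 − 0.54 = 0.40.

0.40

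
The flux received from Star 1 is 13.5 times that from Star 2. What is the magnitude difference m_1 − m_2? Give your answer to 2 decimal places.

m_1 − m_2 = −2.5 log₁₀(F_1/F_2) = −2.5 log₁₀(13.5) = −2.5 × (1.130) = -2.826.

-2.83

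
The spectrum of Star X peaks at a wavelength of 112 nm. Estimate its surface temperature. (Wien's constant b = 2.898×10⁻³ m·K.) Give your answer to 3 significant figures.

2.59×10^4 K

T = b/λ_max = 2.898×10⁻³ / (112×10⁻⁹) = 2.587×10^4 K.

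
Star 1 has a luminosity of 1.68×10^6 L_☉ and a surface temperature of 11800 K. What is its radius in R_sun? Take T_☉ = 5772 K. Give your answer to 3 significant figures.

310 R_sun

R/R_☉ = √(L/L_☉) / (T/T_☉)² = √(1.68×10^6) / (2.044)²
       = 1296 / 4.179 = 310.1.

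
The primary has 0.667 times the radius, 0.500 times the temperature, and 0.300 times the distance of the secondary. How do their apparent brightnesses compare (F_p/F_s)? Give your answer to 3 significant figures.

L_p/L_s = (R_p/R_s)²(T_p/T_s)⁴ = (0.667)² × (0.500)⁴ = 0.02781.
F_p/F_s = (L_p/L_s)/(d_p/d_s)² = 0.02781 / (0.300)² = 0.3090.

0.309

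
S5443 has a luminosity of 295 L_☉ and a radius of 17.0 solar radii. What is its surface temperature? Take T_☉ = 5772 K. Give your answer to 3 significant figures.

5.80×10^3 K

T/T_☉ = (L/L_☉)^(1/4) / (R/R_☉)^(1/2)
T = 5772 × (295)^(1/4) / √(17.0) = 5772 × 4.144 / 4.123 = 5802 K.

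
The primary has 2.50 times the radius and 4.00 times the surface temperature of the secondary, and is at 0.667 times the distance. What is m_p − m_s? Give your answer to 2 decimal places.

-8.89

L_p/L_s = (2.50)²(4.00)⁴ = 1600.
F_p/F_s = (L_p/L_s)/(d_p/d_s)² = 1600/0.4449 = 3596.
m_p − m_s = −2.5 log₁₀(3596) = -8.89.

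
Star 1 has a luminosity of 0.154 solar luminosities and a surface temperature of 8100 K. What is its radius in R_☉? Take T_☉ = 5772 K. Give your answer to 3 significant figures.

R/R_☉ = √(L/L_☉) / (T/T_☉)² = √(0.154) / (1.403)²
       = 0.3924 / 1.969 = 0.1993.

0.199 R_☉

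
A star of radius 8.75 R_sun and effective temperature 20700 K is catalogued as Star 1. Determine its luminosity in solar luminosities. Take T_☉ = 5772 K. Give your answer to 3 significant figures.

1.27×10^4 solar luminosities

L/L_☉ = (R/R_☉)² (T/T_☉)⁴ = (8.75)² × (20700/5772)⁴
       = 76.56 × (3.586)⁴ = 76.56 × 165.4 = 1.266×10^4.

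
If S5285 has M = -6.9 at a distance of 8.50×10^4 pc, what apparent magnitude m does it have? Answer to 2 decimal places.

12.75

m = M + 5 log₁₀(d/10 pc) = -6.9 + 5 log₁₀(8.50×10^4/10)
  = -6.9 + 5 × 3.929 = -6.9 + 19.65 = 12.75.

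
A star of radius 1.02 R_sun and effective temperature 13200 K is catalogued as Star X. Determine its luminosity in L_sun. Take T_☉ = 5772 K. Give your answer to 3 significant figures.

28.5 L_sun

L/L_☉ = (R/R_☉)² (T/T_☉)⁴ = (1.02)² × (13200/5772)⁴
       = 1.040 × (2.287)⁴ = 1.040 × 27.35 = 28.46.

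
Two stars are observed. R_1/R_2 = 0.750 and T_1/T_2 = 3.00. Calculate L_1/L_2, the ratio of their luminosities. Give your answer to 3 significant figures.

45.6

From the Stefan–Boltzmann law, L ∝ R²T⁴, so
L_1/L_2 = (R_1/R_2)² (T_1/T_2)⁴ = (0.750)² × (3.00)⁴ = 0.5625 × 81.00 = 45.56.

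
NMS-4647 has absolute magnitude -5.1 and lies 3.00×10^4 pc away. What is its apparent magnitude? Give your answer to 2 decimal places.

m = M + 5 log₁₀(d/10 pc) = -5.1 + 5 log₁₀(3.00×10^4/10)
  = -5.1 + 5 × 3.477 = -5.1 + 17.39 = 12.29.

12.29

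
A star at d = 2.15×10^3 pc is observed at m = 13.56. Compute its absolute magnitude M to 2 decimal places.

1.90

M = m − 5 log₁₀(d/10 pc) = 13.56 − 5 log₁₀(2.15×10^3/10)
  = 13.56 − 5 × 2.332 = 13.56 − 11.66 = 1.90.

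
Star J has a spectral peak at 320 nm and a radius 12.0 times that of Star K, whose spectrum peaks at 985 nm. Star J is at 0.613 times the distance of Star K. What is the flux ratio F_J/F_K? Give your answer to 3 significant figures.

3.44×10^4

Wien's law: T_J/T_K = λ_K/λ_J = 985/320 = 3.078.
L_J/L_K = (R_J/R_K)²(T_J/T_K)⁴ = (12.0)²(3.078)⁴ = 1.293×10^4.
F_J/F_K = (L_J/L_K)/(d_J/d_K)² = 1.293×10^4/(0.613)² = 3.440×10^4.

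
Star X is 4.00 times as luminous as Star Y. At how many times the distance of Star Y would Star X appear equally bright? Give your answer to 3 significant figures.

2.00

Equal flux requires L_X/d_X² = L_Y/d_Y², so d_X/d_Y = √(L_X/L_Y)
= √(4.00) = 2.000.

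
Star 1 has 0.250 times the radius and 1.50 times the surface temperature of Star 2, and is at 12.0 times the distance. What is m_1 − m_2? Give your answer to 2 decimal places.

6.65

L_1/L_2 = (0.250)²(1.50)⁴ = 0.3164.
F_1/F_2 = (L_1/L_2)/(d_1/d_2)² = 0.3164/144.0 = 0.002197.
m_1 − m_2 = −2.5 log₁₀(0.002197) = 6.65.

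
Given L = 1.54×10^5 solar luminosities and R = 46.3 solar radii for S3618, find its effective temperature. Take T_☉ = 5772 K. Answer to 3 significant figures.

1.68×10^4 K

T/T_☉ = (L/L_☉)^(1/4) / (R/R_☉)^(1/2)
T = 5772 × (1.54×10^5)^(1/4) / √(46.3) = 5772 × 19.81 / 6.804 = 1.680×10^4 K.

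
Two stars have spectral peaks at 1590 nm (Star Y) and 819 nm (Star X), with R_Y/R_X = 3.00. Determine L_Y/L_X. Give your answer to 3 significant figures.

Wien's law gives T ∝ 1/λ_max, so T_Y/T_X = λ_X/λ_Y = 819/1590 = 0.5151.
Then L ∝ R²T⁴ gives L_Y/L_X = (3.00)² × (0.5151)⁴ = 9.000 × 0.07040 = 0.6336.

0.634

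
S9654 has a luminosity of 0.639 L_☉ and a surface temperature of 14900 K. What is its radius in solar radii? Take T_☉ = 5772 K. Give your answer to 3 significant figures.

R/R_☉ = √(L/L_☉) / (T/T_☉)² = √(0.639) / (2.581)²
       = 0.7994 / 6.664 = 0.1200.

0.120 solar radii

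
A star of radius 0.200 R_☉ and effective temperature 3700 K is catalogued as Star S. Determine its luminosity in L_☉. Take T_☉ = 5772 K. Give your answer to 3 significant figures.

0.00675 L_☉

L/L_☉ = (R/R_☉)² (T/T_☉)⁴ = (0.200)² × (3700/5772)⁴
       = 0.04000 × (0.6410)⁴ = 0.04000 × 0.1689 = 0.006754.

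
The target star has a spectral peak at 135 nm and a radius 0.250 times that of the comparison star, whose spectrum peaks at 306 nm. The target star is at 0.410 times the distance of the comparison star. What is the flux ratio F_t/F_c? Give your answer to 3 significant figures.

9.81

Wien's law: T_t/T_c = λ_c/λ_t = 306/135 = 2.267.
L_t/L_c = (R_t/R_c)²(T_t/T_c)⁴ = (0.250)²(2.267)⁴ = 1.650.
F_t/F_c = (L_t/L_c)/(d_t/d_c)² = 1.650/(0.410)² = 9.814.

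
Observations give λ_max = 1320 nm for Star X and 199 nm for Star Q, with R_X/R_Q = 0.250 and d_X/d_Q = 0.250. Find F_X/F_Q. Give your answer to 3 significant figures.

5.17×10^-4

Wien's law: T_X/T_Q = λ_Q/λ_X = 199/1320 = 0.1508.
L_X/L_Q = (R_X/R_Q)²(T_X/T_Q)⁴ = (0.250)²(0.1508)⁴ = 3.228×10^-5.
F_X/F_Q = (L_X/L_Q)/(d_X/d_Q)² = 3.228×10^-5/(0.250)² = 5.166×10^-4.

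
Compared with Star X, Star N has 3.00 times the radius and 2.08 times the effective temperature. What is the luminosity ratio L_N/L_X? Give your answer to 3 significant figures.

From the Stefan–Boltzmann law, L ∝ R²T⁴, so
L_N/L_X = (R_N/R_X)² (T_N/T_X)⁴ = (3.00)² × (2.08)⁴ = 9.000 × 18.72 = 168.5.

168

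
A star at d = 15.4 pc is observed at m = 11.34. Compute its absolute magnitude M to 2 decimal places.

M = m − 5 log₁₀(d/10 pc) = 11.34 − 5 log₁₀(15.4/10)
  = 11.34 − 5 × 0.188 = 11.34 − 0.94 = 10.40.

10.40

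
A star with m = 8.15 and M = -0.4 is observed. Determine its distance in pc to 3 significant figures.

m − M = 5 log₁₀(d/10 pc)
8.15 − (-0.4) = 8.55 = 5 log₁₀(d/10)
d = 10 × 10^(8.55/5) = 10 × 10^1.710 = 512.9 pc.

513 pc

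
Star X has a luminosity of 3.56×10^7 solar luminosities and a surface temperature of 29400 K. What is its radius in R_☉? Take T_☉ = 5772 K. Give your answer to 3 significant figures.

230 R_☉

R/R_☉ = √(L/L_☉) / (T/T_☉)² = √(3.56×10^7) / (5.094)²
       = 5967 / 25.94 = 230.0.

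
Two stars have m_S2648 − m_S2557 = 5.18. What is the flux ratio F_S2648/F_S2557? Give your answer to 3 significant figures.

0.00847

F_S2648/F_S2557 = 10^(−(m_S2648 − m_S2557)/2.5) = 10^(-5.18/2.5) = 10^-2.072 = 0.008472.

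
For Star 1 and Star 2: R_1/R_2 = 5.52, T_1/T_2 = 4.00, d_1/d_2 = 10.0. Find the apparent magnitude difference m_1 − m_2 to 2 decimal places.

L_1/L_2 = (5.52)²(4.00)⁴ = 7800.
F_1/F_2 = (L_1/L_2)/(d_1/d_2)² = 7800/100.0 = 78.00.
m_1 − m_2 = −2.5 log₁₀(78.00) = -4.73.

-4.73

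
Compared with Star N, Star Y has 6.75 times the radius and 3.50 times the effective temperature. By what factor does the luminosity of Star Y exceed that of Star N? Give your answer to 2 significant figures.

6.8×10^3

From the Stefan–Boltzmann law, L ∝ R²T⁴, so
L_Y/L_N = (R_Y/R_N)² (T_Y/T_N)⁴ = (6.75)² × (3.50)⁴ = 45.56 × 150.1 = 6837.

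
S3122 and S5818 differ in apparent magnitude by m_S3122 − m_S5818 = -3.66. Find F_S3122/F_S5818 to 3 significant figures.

F_S3122/F_S5818 = 10^(−(m_S3122 − m_S5818)/2.5) = 10^(3.66/2.5) = 10^1.464 = 29.11.

29.1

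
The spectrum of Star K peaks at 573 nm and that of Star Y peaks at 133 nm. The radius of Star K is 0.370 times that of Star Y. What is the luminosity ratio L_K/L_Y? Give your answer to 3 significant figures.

3.97×10^-4

Wien's law gives T ∝ 1/λ_max, so T_K/T_Y = λ_Y/λ_K = 133/573 = 0.2321.
Then L ∝ R²T⁴ gives L_K/L_Y = (0.370)² × (0.2321)⁴ = 0.1369 × 0.002903 = 3.974×10^-4.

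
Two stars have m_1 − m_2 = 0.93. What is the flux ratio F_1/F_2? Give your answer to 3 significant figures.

0.425

F_1/F_2 = 10^(−(m_1 − m_2)/2.5) = 10^(-0.93/2.5) = 10^-0.372 = 0.4246.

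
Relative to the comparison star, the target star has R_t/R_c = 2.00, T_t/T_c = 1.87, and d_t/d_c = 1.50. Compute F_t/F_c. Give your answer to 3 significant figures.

21.7

L_t/L_c = (R_t/R_c)²(T_t/T_c)⁴ = (2.00)² × (1.87)⁴ = 48.91.
F_t/F_c = (L_t/L_c)/(d_t/d_c)² = 48.91 / (1.50)² = 21.74.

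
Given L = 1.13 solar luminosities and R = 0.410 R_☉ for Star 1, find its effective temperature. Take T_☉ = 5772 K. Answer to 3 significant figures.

T/T_☉ = (L/L_☉)^(1/4) / (R/R_☉)^(1/2)
T = 5772 × (1.13)^(1/4) / √(0.410) = 5772 × 1.031 / 0.6403 = 9294 K.

9.29×10^3 K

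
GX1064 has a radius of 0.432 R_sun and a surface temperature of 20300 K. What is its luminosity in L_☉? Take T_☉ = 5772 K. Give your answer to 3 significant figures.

L/L_☉ = (R/R_☉)² (T/T_☉)⁴ = (0.432)² × (20300/5772)⁴
       = 0.1866 × (3.517)⁴ = 0.1866 × 153.0 = 28.55.

28.6 L_☉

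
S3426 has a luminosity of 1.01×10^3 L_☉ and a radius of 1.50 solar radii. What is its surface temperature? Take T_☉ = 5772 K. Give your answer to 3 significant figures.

T/T_☉ = (L/L_☉)^(1/4) / (R/R_☉)^(1/2)
T = 5772 × (1.01×10^3)^(1/4) / √(1.50) = 5772 × 5.637 / 1.225 = 2.657×10^4 K.

2.66×10^4 K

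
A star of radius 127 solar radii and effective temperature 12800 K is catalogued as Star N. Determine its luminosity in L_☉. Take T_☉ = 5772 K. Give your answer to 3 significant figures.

3.90×10^5 L_☉

L/L_☉ = (R/R_☉)² (T/T_☉)⁴ = (127)² × (12800/5772)⁴
       = 1.613×10^4 × (2.218)⁴ = 1.613×10^4 × 24.18 = 3.901×10^5.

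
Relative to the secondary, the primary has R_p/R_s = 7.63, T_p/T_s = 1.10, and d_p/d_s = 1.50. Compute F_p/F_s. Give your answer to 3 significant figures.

L_p/L_s = (R_p/R_s)²(T_p/T_s)⁴ = (7.63)² × (1.10)⁴ = 85.24.
F_p/F_s = (L_p/L_s)/(d_p/d_s)² = 85.24 / (1.50)² = 37.88.

37.9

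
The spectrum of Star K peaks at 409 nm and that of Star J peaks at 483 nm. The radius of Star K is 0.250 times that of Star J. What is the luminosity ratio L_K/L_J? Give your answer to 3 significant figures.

0.122

Wien's law gives T ∝ 1/λ_max, so T_K/T_J = λ_J/λ_K = 483/409 = 1.181.
Then L ∝ R²T⁴ gives L_K/L_J = (0.250)² × (1.181)⁴ = 0.06250 × 1.945 = 0.1216.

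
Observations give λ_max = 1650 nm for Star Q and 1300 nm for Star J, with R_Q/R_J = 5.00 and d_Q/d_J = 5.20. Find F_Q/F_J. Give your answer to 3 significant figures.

Wien's law: T_Q/T_J = λ_J/λ_Q = 1300/1650 = 0.7879.
L_Q/L_J = (R_Q/R_J)²(T_Q/T_J)⁴ = (5.00)²(0.7879)⁴ = 9.633.
F_Q/F_J = (L_Q/L_J)/(d_Q/d_J)² = 9.633/(5.20)² = 0.3563.

0.356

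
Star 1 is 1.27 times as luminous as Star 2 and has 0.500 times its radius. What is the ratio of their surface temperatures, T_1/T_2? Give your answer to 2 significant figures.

L ∝ R²T⁴ gives T ∝ (L/R²)^(1/4), so
T_1/T_2 = (1.27 / 0.500²)^(1/4) = (5.080)^(1/4) = 1.501.

1.5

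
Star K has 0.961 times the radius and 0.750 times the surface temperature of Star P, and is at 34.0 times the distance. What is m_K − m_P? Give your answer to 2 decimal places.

8.99

L_K/L_P = (0.961)²(0.750)⁴ = 0.2922.
F_K/F_P = (L_K/L_P)/(d_K/d_P)² = 0.2922/1156 = 2.528×10^-4.
m_K − m_P = −2.5 log₁₀(2.528×10^-4) = 8.99.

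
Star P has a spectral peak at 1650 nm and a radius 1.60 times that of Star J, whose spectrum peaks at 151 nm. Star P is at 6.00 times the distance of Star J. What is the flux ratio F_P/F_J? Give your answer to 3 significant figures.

4.99×10^-6

Wien's law: T_P/T_J = λ_J/λ_P = 151/1650 = 0.09152.
L_P/L_J = (R_P/R_J)²(T_P/T_J)⁴ = (1.60)²(0.09152)⁴ = 1.796×10^-4.
F_P/F_J = (L_P/L_J)/(d_P/d_J)² = 1.796×10^-4/(6.00)² = 4.988×10^-6.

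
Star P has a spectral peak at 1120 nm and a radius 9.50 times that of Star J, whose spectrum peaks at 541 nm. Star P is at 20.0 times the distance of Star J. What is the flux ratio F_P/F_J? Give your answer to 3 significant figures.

0.0123

Wien's law: T_P/T_J = λ_J/λ_P = 541/1120 = 0.4830.
L_P/L_J = (R_P/R_J)²(T_P/T_J)⁴ = (9.50)²(0.4830)⁴ = 4.913.
F_P/F_J = (L_P/L_J)/(d_P/d_J)² = 4.913/(20.0)² = 0.01228.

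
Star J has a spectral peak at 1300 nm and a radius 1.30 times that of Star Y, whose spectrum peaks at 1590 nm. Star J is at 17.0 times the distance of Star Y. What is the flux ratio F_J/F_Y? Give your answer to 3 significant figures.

Wien's law: T_J/T_Y = λ_Y/λ_J = 1590/1300 = 1.223.
L_J/L_Y = (R_J/R_Y)²(T_J/T_Y)⁴ = (1.30)²(1.223)⁴ = 3.782.
F_J/F_Y = (L_J/L_Y)/(d_J/d_Y)² = 3.782/(17.0)² = 0.01309.

0.0131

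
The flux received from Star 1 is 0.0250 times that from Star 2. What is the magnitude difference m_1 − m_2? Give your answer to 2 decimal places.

4.01

m_1 − m_2 = −2.5 log₁₀(F_1/F_2) = −2.5 log₁₀(0.0250) = −2.5 × (-1.602) = 4.005.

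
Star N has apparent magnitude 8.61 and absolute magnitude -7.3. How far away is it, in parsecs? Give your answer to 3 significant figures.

m − M = 5 log₁₀(d/10 pc)
8.61 − (-7.3) = 15.91 = 5 log₁₀(d/10)
d = 10 × 10^(15.91/5) = 10 × 10^3.182 = 1.521×10^4 pc.

1.52×10^4 pc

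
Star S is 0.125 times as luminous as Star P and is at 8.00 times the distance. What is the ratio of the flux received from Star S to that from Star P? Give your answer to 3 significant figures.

F = L/(4πd²), so F_S/F_P = (L_S/L_P) / (d_S/d_P)²
= 0.125 / (8.00)² = 0.125 / 64.00 = 0.001953.

0.00195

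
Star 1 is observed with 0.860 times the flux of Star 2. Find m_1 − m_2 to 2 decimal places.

m_1 − m_2 = −2.5 log₁₀(F_1/F_2) = −2.5 log₁₀(0.860) = −2.5 × (-0.066) = 0.164.

0.16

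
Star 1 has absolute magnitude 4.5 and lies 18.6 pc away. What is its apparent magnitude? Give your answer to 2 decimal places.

5.85

m = M + 5 log₁₀(d/10 pc) = 4.5 + 5 log₁₀(18.6/10)
  = 4.5 + 5 × 0.270 = 4.5 + 1.35 = 5.85.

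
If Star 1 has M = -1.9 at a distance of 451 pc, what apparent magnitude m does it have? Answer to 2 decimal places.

6.37

m = M + 5 log₁₀(d/10 pc) = -1.9 + 5 log₁₀(451/10)
  = -1.9 + 5 × 1.654 = -1.9 + 8.27 = 6.37.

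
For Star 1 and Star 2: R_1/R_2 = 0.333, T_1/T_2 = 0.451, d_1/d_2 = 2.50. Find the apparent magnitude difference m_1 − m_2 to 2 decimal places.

L_1/L_2 = (0.333)²(0.451)⁴ = 0.004588.
F_1/F_2 = (L_1/L_2)/(d_1/d_2)² = 0.004588/6.250 = 7.340×10^-4.
m_1 − m_2 = −2.5 log₁₀(7.340×10^-4) = 7.84.

7.84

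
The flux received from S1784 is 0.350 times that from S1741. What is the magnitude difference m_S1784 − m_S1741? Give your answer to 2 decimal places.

m_S1784 − m_S1741 = −2.5 log₁₀(F_S1784/F_S1741) = −2.5 log₁₀(0.350) = −2.5 × (-0.456) = 1.140.

1.14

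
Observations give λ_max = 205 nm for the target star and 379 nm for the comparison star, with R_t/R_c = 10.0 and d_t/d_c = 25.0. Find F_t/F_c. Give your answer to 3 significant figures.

1.87

Wien's law: T_t/T_c = λ_c/λ_t = 379/205 = 1.849.
L_t/L_c = (R_t/R_c)²(T_t/T_c)⁴ = (10.0)²(1.849)⁴ = 1168.
F_t/F_c = (L_t/L_c)/(d_t/d_c)² = 1168/(25.0)² = 1.869.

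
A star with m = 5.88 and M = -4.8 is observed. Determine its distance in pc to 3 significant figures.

m − M = 5 log₁₀(d/10 pc)
5.88 − (-4.8) = 10.68 = 5 log₁₀(d/10)
d = 10 × 10^(10.68/5) = 10 × 10^2.136 = 1368 pc.

1.37×10^3 pc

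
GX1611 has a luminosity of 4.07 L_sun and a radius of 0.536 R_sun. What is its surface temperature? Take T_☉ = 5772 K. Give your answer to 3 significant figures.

T/T_☉ = (L/L_☉)^(1/4) / (R/R_☉)^(1/2)
T = 5772 × (4.07)^(1/4) / √(0.536) = 5772 × 1.420 / 0.7321 = 1.120×10^4 K.

1.12×10^4 K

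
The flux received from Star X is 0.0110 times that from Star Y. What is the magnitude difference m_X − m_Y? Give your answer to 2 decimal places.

m_X − m_Y = −2.5 log₁₀(F_X/F_Y) = −2.5 log₁₀(0.0110) = −2.5 × (-1.959) = 4.897.

4.90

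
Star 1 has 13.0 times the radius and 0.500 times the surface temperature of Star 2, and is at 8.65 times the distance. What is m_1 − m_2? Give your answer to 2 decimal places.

L_1/L_2 = (13.0)²(0.500)⁴ = 10.56.
F_1/F_2 = (L_1/L_2)/(d_1/d_2)² = 10.56/74.82 = 0.1412.
m_1 − m_2 = −2.5 log₁₀(0.1412) = 2.13.

2.13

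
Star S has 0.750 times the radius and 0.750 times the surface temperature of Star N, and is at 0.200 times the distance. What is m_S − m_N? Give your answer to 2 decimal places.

L_S/L_N = (0.750)²(0.750)⁴ = 0.1780.
F_S/F_N = (L_S/L_N)/(d_S/d_N)² = 0.1780/0.04000 = 4.449.
m_S − m_N = −2.5 log₁₀(4.449) = -1.62.

-1.62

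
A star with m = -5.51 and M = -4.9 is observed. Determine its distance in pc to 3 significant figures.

m − M = 5 log₁₀(d/10 pc)
-5.51 − (-4.9) = -0.61 = 5 log₁₀(d/10)
d = 10 × 10^(-0.61/5) = 10 × 10^-0.122 = 7.551 pc.

7.55 pc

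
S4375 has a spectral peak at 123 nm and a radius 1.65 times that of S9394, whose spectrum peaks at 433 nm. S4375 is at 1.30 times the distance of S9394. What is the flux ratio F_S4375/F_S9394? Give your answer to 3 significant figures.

Wien's law: T_S4375/T_S9394 = λ_S9394/λ_S4375 = 433/123 = 3.520.
L_S4375/L_S9394 = (R_S4375/R_S9394)²(T_S4375/T_S9394)⁴ = (1.65)²(3.520)⁴ = 418.1.
F_S4375/F_S9394 = (L_S4375/L_S9394)/(d_S4375/d_S9394)² = 418.1/(1.30)² = 247.4.

247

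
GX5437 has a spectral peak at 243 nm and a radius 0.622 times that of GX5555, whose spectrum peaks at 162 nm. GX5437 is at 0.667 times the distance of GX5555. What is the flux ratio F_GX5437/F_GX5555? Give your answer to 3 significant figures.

Wien's law: T_GX5437/T_GX5555 = λ_GX5555/λ_GX5437 = 162/243 = 0.6667.
L_GX5437/L_GX5555 = (R_GX5437/R_GX5555)²(T_GX5437/T_GX5555)⁴ = (0.622)²(0.6667)⁴ = 0.07642.
F_GX5437/F_GX5555 = (L_GX5437/L_GX5555)/(d_GX5437/d_GX5555)² = 0.07642/(0.667)² = 0.1718.

0.172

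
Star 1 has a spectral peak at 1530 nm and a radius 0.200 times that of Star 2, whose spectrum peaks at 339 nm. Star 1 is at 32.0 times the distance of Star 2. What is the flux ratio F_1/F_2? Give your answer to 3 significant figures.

9.41×10^-8

Wien's law: T_1/T_2 = λ_2/λ_1 = 339/1530 = 0.2216.
L_1/L_2 = (R_1/R_2)²(T_1/T_2)⁴ = (0.200)²(0.2216)⁴ = 9.640×10^-5.
F_1/F_2 = (L_1/L_2)/(d_1/d_2)² = 9.640×10^-5/(32.0)² = 9.414×10^-8.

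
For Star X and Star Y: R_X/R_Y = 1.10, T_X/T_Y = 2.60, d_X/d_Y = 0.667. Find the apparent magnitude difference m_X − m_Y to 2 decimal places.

-5.24

L_X/L_Y = (1.10)²(2.60)⁴ = 55.29.
F_X/F_Y = (L_X/L_Y)/(d_X/d_Y)² = 55.29/0.4449 = 124.3.
m_X − m_Y = −2.5 log₁₀(124.3) = -5.24.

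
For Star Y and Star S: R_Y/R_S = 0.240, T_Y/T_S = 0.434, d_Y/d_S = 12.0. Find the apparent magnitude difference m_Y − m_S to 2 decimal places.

L_Y/L_S = (0.240)²(0.434)⁴ = 0.002044.
F_Y/F_S = (L_Y/L_S)/(d_Y/d_S)² = 0.002044/144.0 = 1.419×10^-5.
m_Y − m_S = −2.5 log₁₀(1.419×10^-5) = 12.12.

12.12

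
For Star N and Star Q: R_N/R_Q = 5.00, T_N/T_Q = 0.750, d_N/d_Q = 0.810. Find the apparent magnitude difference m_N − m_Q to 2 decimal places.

-2.70

L_N/L_Q = (5.00)²(0.750)⁴ = 7.910.
F_N/F_Q = (L_N/L_Q)/(d_N/d_Q)² = 7.910/0.6561 = 12.06.
m_N − m_Q = −2.5 log₁₀(12.06) = -2.70.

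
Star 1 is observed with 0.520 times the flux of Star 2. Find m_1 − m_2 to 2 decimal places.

0.71

m_1 − m_2 = −2.5 log₁₀(F_1/F_2) = −2.5 log₁₀(0.520) = −2.5 × (-0.284) = 0.710.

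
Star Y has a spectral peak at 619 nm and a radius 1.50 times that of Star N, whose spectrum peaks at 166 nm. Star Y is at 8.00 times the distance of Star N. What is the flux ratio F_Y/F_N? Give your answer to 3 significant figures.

Wien's law: T_Y/T_N = λ_N/λ_Y = 166/619 = 0.2682.
L_Y/L_N = (R_Y/R_N)²(T_Y/T_N)⁴ = (1.50)²(0.2682)⁴ = 0.01164.
F_Y/F_N = (L_Y/L_N)/(d_Y/d_N)² = 0.01164/(8.00)² = 1.818×10^-4.

1.82×10^-4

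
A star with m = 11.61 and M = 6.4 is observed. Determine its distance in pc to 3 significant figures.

110 pc

m − M = 5 log₁₀(d/10 pc)
11.61 − (6.4) = 5.21 = 5 log₁₀(d/10)
d = 10 × 10^(5.21/5) = 10 × 10^1.042 = 110.2 pc.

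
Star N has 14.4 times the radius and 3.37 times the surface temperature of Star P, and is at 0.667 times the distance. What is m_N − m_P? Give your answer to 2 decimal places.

-11.95

L_N/L_P = (14.4)²(3.37)⁴ = 2.675×10^4.
F_N/F_P = (L_N/L_P)/(d_N/d_P)² = 2.675×10^4/0.4449 = 6.012×10^4.
m_N − m_P = −2.5 log₁₀(6.012×10^4) = -11.95.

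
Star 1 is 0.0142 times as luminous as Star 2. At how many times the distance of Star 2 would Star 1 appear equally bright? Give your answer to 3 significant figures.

0.119

Equal flux requires L_1/d_1² = L_2/d_2², so d_1/d_2 = √(L_1/L_2)
= √(0.0142) = 0.1192.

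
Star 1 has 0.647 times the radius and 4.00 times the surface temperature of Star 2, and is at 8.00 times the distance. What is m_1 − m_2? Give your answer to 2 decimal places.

-0.56

L_1/L_2 = (0.647)²(4.00)⁴ = 107.2.
F_1/F_2 = (L_1/L_2)/(d_1/d_2)² = 107.2/64.00 = 1.674.
m_1 − m_2 = −2.5 log₁₀(1.674) = -0.56.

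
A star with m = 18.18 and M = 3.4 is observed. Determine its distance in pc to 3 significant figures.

9.04×10^3 pc

m − M = 5 log₁₀(d/10 pc)
18.18 − (3.4) = 14.78 = 5 log₁₀(d/10)
d = 10 × 10^(14.78/5) = 10 × 10^2.956 = 9036 pc.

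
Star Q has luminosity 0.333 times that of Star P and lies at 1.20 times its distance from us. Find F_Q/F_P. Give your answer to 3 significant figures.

0.231

F = L/(4πd²), so F_Q/F_P = (L_Q/L_P) / (d_Q/d_P)²
= 0.333 / (1.20)² = 0.333 / 1.440 = 0.2313.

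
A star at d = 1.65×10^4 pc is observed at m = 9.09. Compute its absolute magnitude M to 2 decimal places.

-7.00

M = m − 5 log₁₀(d/10 pc) = 9.09 − 5 log₁₀(1.65×10^4/10)
  = 9.09 − 5 × 3.217 = 9.09 − 16.09 = -7.00.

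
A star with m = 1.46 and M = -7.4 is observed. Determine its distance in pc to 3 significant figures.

m − M = 5 log₁₀(d/10 pc)
1.46 − (-7.4) = 8.86 = 5 log₁₀(d/10)
d = 10 × 10^(8.86/5) = 10 × 10^1.772 = 591.6 pc.

592 pc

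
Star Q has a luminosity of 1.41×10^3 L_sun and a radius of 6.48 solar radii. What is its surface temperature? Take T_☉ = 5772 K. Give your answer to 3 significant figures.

1.39×10^4 K

T/T_☉ = (L/L_☉)^(1/4) / (R/R_☉)^(1/2)
T = 5772 × (1.41×10^3)^(1/4) / √(6.48) = 5772 × 6.128 / 2.546 = 1.389×10^4 K.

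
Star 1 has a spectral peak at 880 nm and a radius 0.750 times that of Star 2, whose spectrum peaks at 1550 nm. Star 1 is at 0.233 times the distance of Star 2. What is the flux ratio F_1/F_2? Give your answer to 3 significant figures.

Wien's law: T_1/T_2 = λ_2/λ_1 = 1550/880 = 1.761.
L_1/L_2 = (R_1/R_2)²(T_1/T_2)⁴ = (0.750)²(1.761)⁴ = 5.414.
F_1/F_2 = (L_1/L_2)/(d_1/d_2)² = 5.414/(0.233)² = 99.73.

99.7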